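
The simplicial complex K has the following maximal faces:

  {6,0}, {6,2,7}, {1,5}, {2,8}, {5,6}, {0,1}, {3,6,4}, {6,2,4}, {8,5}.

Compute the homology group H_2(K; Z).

H_2 = 0.

Fix the vertex order 0 < 1 < 2 < 3 < 4 < 5 < 6 < 7 < 8 and write every simplex with vertices in increasing order. Then dim K = 2 and the simplices of K are:

  0-simplices (9): [0], [1], [2], [3], [4], [5], [6], [7], [8]
  1-simplices (13): [0,1], [0,6], [1,5], [2,4], [2,6], [2,7], [2,8], [3,4], [3,6], [4,6], [5,6], [5,8], [6,7]
  2-simplices (3): [2,4,6], [2,6,7], [3,4,6]

giving chain groups C_0 ≅ Z^9, C_1 ≅ Z^13, C_2 ≅ Z^3.

The boundary map ∂_1: C_1 → C_0 is given by ∂[p,q] = [q] − [p].
As a 9×13 matrix over Z this has rank 8, with invariant factors (1,1,1,1,1,1,1,1).

Boundary ∂_2: C_2 → C_1 acts by ∂[p,q,r] = [q,r] − [p,r] + [p,q]. For instance
  ∂[2,4,6] = [4,6] − [2,6] + [2,4],
  ∂[3,4,6] = [4,6] − [3,6] + [3,4].
This gives a 13×3 integer matrix of rank 3; reducing to Smith normal form yields diagonal entries (1,1,1).

Computing H_k = (kernel of ∂_k) / (image of ∂_{k+1}):

  H_2: rank ker ∂_2 − rank ∂_3 = (3 − 3) − 0 = 0, and there is no ∂_3, so H_2 = 0.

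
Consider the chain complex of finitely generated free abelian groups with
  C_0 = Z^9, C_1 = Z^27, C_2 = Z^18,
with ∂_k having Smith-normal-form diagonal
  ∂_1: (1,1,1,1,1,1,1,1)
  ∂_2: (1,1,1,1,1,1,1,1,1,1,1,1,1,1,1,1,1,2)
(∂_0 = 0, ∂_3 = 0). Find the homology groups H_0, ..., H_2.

H_0 = Z,  H_1 = Z ⊕ Z/2Z,  H_2 = 0.

H_0: b_0 = 9 − 0 − 8 = 1; torsion from ∂_1 factors > 1: none. So H_0 = Z.
H_1: b_1 = 27 − 8 − 18 = 1; torsion from ∂_2 factors > 1: [2]. So H_1 = Z ⊕ Z/2Z.
H_2: b_2 = 18 − 18 − 0 = 0; torsion from ∂_3 factors > 1: none. So H_2 = 0.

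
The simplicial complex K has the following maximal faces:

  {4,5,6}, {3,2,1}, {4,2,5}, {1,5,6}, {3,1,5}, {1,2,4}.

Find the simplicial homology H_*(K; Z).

H_0 ≅ Z,  H_1 ≅ Z,  H_2 = 0.

Order the vertices as 1 < 2 < 3 < 4 < 5 < 6. Listing each simplex with vertices in this order, K has dimension 2 with simplices:

  0-simplices (6): [1], [2], [3], [4], [5], [6]
  1-simplices (12): [1,2], [1,3], [1,4], [1,5], [1,6], [2,3], [2,4], [2,5], [3,5], [4,5], [4,6], [5,6]
  2-simplices (6): [1,2,3], [1,2,4], [1,3,5], [1,5,6], [2,4,5], [4,5,6]

giving chain groups C_0 ≅ Z^6, C_1 ≅ Z^12, C_2 ≅ Z^6.

Boundary ∂_1: C_1 → C_0 is given by ∂[p,q] = [q] − [p].
This gives a 6×12 integer matrix of rank 5; reducing to Smith normal form yields diagonal entries (1,1,1,1,1).

The boundary map ∂_2: C_2 → C_1 maps a triangle to the signed sum of its edges. For instance
  ∂[1,2,3] = [2,3] − [1,3] + [1,2],
  ∂[1,5,6] = [5,6] − [1,6] + [1,5].
The 12×6 boundary matrix has rank 6 and Smith normal form diag(1,1,1,1,1,1).

Now H_k = ker ∂_k / im ∂_{k+1}, so:

  H_0: rank C_0 − rank ∂_1 = 6 − 5 = 1, and the invariant factors of ∂_1 are all 1, so H_0 ≅ Z.
  H_1: rank ker ∂_1 − rank ∂_2 = (12 − 5) − 6 = 1, and the invariant factors of ∂_2 are all 1, so H_1 ≅ Z.
  H_2: rank ker ∂_2 − rank ∂_3 = (6 − 6) − 0 = 0, and there is no ∂_3, so H_2 ≅ 0.

As a check, the Euler characteristic is 6 − 12 + 6 = 0, which agrees with 1 − 1 + 0 = 0.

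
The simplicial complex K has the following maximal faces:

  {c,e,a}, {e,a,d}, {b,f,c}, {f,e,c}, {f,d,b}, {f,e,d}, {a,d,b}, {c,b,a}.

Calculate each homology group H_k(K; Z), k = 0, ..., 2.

Order the vertices as a < b < c < d < e < f. Listing each simplex with vertices in this order, K has dimension 2 with simplices:

  0-simplices (6): a, b, c, d, e, f
  1-simplices (12): ab, ac, ad, ae, bc, bd, bf, ce, cf, de, df, ef
  2-simplices (8): abc, abd, ace, ade, bcf, bdf, cef, def

so the chain groups are C_0 ≅ Z^6, C_1 ≅ Z^12, C_2 ≅ Z^8.

The boundary map ∂_1: C_1 → C_0 maps an edge to its endpoints' difference, ∂[p,q] = q − p. For instance
  ∂ef = f − e.
As a 6×12 matrix over Z this has rank 5, with invariant factors (1,1,1,1,1).

Boundary ∂_2: C_2 → C_1 maps a triangle to the signed sum of its edges. For instance
  ∂bdf = df − bf + bd,
  ∂cef = ef − cf + ce.
As a 12×8 matrix over Z this has rank 7, with invariant factors (1,1,1,1,1,1,1).

Computing H_k = (kernel of ∂_k) / (image of ∂_{k+1}):

  H_0: rank C_0 − rank ∂_1 = 6 − 5 = 1, and the invariant factors of ∂_1 are all 1, so H_0 = Z.
  H_1: rank ker ∂_1 − rank ∂_2 = (12 − 5) − 7 = 0, and the invariant factors of ∂_2 are all 1, so H_1 = 0.
  H_2: rank ker ∂_2 − rank ∂_3 = (8 − 7) − 0 = 1, and there is no ∂_3, so H_2 = Z.

(K is a triangulation of the 2-sphere S^2.)

H_0 ≅ Z,  H_1 = 0,  H_2 ≅ Z.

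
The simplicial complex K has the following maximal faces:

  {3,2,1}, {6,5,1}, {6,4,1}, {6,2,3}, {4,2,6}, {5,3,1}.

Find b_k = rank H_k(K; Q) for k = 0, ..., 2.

b_0 = 1, b_1 = 1, b_2 = 0.

Take the total order 1 < 2 < 3 < 4 < 5 < 6 on the vertex set. Then K (dimension 2) consists of the simplices:

  0-simplices (6): [1], [2], [3], [4], [5], [6]
  1-simplices (12): [1,2], [1,3], [1,4], [1,5], [1,6], [2,3], [2,4], [2,6], [3,5], [3,6], [4,6], [5,6]
  2-simplices (6): [1,2,3], [1,3,5], [1,4,6], [1,5,6], [2,3,6], [2,4,6]

so the chain groups are C_0 ≅ Z^6, C_1 ≅ Z^12, C_2 ≅ Z^6.

∂_1: C_1 → C_0 sends each edge [p,q] (with p < q) to q − p.
As a 6×12 matrix over Z this has rank 5, with invariant factors (1,1,1,1,1).

∂_2: C_2 → C_1 maps a triangle to the signed sum of its edges. For instance
  ∂[1,2,3] = [2,3] − [1,3] + [1,2],
  ∂[1,5,6] = [5,6] − [1,6] + [1,5].
This gives a 12×6 integer matrix of rank 6; reducing to Smith normal form yields diagonal entries (1,1,1,1,1,1).

Now H_k = ker ∂_k / im ∂_{k+1}, so:

  H_0: rank C_0 − rank ∂_1 = 6 − 5 = 1, and the invariant factors of ∂_1 are all 1, so H_0 ≅ Z.
  H_1: rank ker ∂_1 − rank ∂_2 = (12 − 5) − 6 = 1, and the invariant factors of ∂_2 are all 1, so H_1 ≅ Z.
  H_2: rank ker ∂_2 − rank ∂_3 = (6 − 6) − 0 = 0, and there is no ∂_3, so H_2 ≅ 0.

As a check, the Euler characteristic is 6 − 12 + 6 = 0, which agrees with 1 − 1 + 0 = 0.

Hence the Betti numbers are b_0 = 1, b_1 = 1, b_2 = 0.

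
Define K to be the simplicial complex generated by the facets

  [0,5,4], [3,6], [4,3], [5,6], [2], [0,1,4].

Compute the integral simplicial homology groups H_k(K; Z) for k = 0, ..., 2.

H_0 = Z^2,  H_1 = Z,  H_2 = 0.

Take the total order 0 < 1 < 2 < 3 < 4 < 5 < 6 on the vertex set. Then K (dimension 2) consists of the simplices:

  0-simplices (7): [0], [1], [2], [3], [4], [5], [6]
  1-simplices (8): [0,1], [0,4], [0,5], [1,4], [3,4], [3,6], [4,5], [5,6]
  2-simplices (2): [0,1,4], [0,4,5]

giving chain groups C_0 ≅ Z^7, C_1 ≅ Z^8, C_2 ≅ Z^2.

Boundary ∂_1: C_1 → C_0 is given by ∂[p,q] = [q] − [p].
The 7×8 boundary matrix has rank 5 and Smith normal form diag(1,1,1,1,1).

∂_2: C_2 → C_1 acts by ∂[p,q,r] = [q,r] − [p,r] + [p,q]. For instance
  ∂[0,4,5] = [4,5] − [0,5] + [0,4],
  ∂[0,1,4] = [1,4] − [0,4] + [0,1].
This gives a 8×2 integer matrix of rank 2; reducing to Smith normal form yields diagonal entries (1,1).

Computing H_k = (kernel of ∂_k) / (image of ∂_{k+1}):

  H_0: rank C_0 − rank ∂_1 = 7 − 5 = 2, and the invariant factors of ∂_1 are all 1, so H_0 ≅ Z^2.
  H_1: rank ker ∂_1 − rank ∂_2 = (8 − 5) − 2 = 1, and the invariant factors of ∂_2 are all 1, so H_1 ≅ Z.
  H_2: rank ker ∂_2 − rank ∂_3 = (2 − 2) − 0 = 0, and there is no ∂_3, so H_2 ≅ 0.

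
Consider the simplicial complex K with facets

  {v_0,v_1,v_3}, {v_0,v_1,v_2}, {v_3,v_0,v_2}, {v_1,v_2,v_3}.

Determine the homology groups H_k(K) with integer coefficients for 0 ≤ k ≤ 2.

K has 4 vertices, 6 edges, 4 triangles.
rank ∂_0 = 0, rank ∂_1 = 3 ⇒ b_0 = 4 − 0 − 3 = 1; all invariant factors of ∂_1 are 1 so no torsion. So H_0 = Z.
rank ∂_1 = 3, rank ∂_2 = 3 ⇒ b_1 = 6 − 3 − 3 = 0; all invariant factors of ∂_2 are 1 so no torsion. So H_1 = 0.
rank ∂_2 = 3, rank ∂_3 = 0 ⇒ b_2 = 4 − 3 − 0 = 1. So H_2 = Z.

H_0 ≅ Z,  H_1 = 0,  H_2 ≅ Z.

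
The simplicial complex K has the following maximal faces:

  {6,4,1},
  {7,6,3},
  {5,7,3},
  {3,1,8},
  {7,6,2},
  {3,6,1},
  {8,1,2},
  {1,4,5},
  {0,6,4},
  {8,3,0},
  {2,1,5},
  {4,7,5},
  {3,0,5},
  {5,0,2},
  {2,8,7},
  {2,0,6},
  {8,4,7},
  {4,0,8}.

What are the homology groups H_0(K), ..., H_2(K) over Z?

H_0 ≅ Z,  H_1 ≅ Z^2,  H_2 ≅ Z.

Take the total order 0 < 1 < 2 < 3 < 4 < 5 < 6 < 7 < 8 on the vertex set. Then K (dimension 2) consists of the simplices:

  0-simplices (9): [0], [1], [2], [3], [4], [5], [6], [7], [8]
  1-simplices (27): (27 of them)
  2-simplices (18): [0,2,5], [0,2,6], [0,3,5], [0,3,8], [0,4,6], [0,4,8], [1,2,5], [1,2,8], [1,3,6], [1,3,8], [1,4,5], [1,4,6], [2,6,7], [2,7,8], [3,5,7], [3,6,7], [4,5,7], [4,7,8]

Hence C_0 ≅ Z^9, C_1 ≅ Z^27, C_2 ≅ Z^18.

The boundary map ∂_1: C_1 → C_0 maps an edge to its endpoints' difference, ∂[p,q] = q − p.
The 9×27 boundary matrix has rank 8 and Smith normal form diag(1,1,1,1,1,1,1,1).

∂_2: C_2 → C_1 maps a triangle to the signed sum of its edges. For instance
  ∂[4,5,7] = [5,7] − [4,7] + [4,5],
  ∂[1,2,8] = [2,8] − [1,8] + [1,2].
The 27×18 boundary matrix has rank 17 and Smith normal form diag(1,1,1,1,1,1,1,1,1,1,1,1,1,1,1,1,1).

Now H_k = ker ∂_k / im ∂_{k+1}, so:

  H_0: rank C_0 − rank ∂_1 = 9 − 8 = 1, and the invariant factors of ∂_1 are all 1, so H_0 = Z.
  H_1: rank ker ∂_1 − rank ∂_2 = (27 − 8) − 17 = 2, and the invariant factors of ∂_2 are all 1, so H_1 = Z^2.
  H_2: rank ker ∂_2 − rank ∂_3 = (18 − 17) − 0 = 1, and there is no ∂_3, so H_2 = Z.

As a check, the Euler characteristic is 9 − 27 + 18 = 0, which agrees with 1 − 2 + 1 = 0.
(K is a triangulation of the torus T^2.)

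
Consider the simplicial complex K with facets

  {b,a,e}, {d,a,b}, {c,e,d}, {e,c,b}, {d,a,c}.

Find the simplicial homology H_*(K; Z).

H_0 = Z,  H_1 = Z,  H_2 = 0.

We work with the vertex ordering a < b < c < d < e. The simplices of K, each written with vertices in increasing order, are:

  0-simplices (5): a, b, c, d, e
  1-simplices (10): ab, ac, ad, ae, bc, bd, be, cd, ce, de
  2-simplices (5): abd, abe, acd, bce, cde

Hence C_0 ≅ Z^5, C_1 ≅ Z^10, C_2 ≅ Z^5.

Boundary ∂_1: C_1 → C_0 is given by ∂[p,q] = [q] − [p].
The 5×10 boundary matrix has rank 4 and Smith normal form diag(1,1,1,1).

Boundary ∂_2: C_2 → C_1 acts by ∂[p,q,r] = [q,r] − [p,r] + [p,q]. For instance
  ∂bce = ce − be + bc,
  ∂cde = de − ce + cd.
As a 10×5 matrix over Z this has rank 5, with invariant factors (1,1,1,1,1).

Computing H_k = (kernel of ∂_k) / (image of ∂_{k+1}):

  H_0: rank C_0 − rank ∂_1 = 5 − 4 = 1, and the invariant factors of ∂_1 are all 1, so H_0 = Z.
  H_1: rank ker ∂_1 − rank ∂_2 = (10 − 4) − 5 = 1, and the invariant factors of ∂_2 are all 1, so H_1 = Z.
  H_2: rank ker ∂_2 − rank ∂_3 = (5 − 5) − 0 = 0, and there is no ∂_3, so H_2 = 0.

(K is a triangulation of the Möbius band.)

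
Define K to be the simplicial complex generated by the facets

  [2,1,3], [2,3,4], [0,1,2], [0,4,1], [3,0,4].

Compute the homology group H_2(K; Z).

H_2 = 0.

We work with the vertex ordering 0 < 1 < 2 < 3 < 4. The simplices of K, each written with vertices in increasing order, are:

  0-simplices (5): [0], [1], [2], [3], [4]
  1-simplices (10): [0,1], [0,2], [0,3], [0,4], [1,2], [1,3], [1,4], [2,3], [2,4], [3,4]
  2-simplices (5): [0,1,2], [0,1,4], [0,3,4], [1,2,3], [2,3,4]

giving chain groups C_0 ≅ Z^5, C_1 ≅ Z^10, C_2 ≅ Z^5.

The boundary map ∂_1: C_1 → C_0 maps an edge to its endpoints' difference, ∂[p,q] = q − p.
This gives a 5×10 integer matrix of rank 4; reducing to Smith normal form yields diagonal entries (1,1,1,1).

The boundary map ∂_2: C_2 → C_1 sends each 2-simplex [p,q,r] to [q,r] − [p,r] + [p,q]. For instance
  ∂[0,1,4] = [1,4] − [0,4] + [0,1],
  ∂[1,2,3] = [2,3] − [1,3] + [1,2].
The resulting 10×5 matrix has rank 5, and its Smith normal form has invariant factors (1,1,1,1,1).

From H_k ≅ ker(∂_k) / im(∂_{k+1}) we obtain:

  H_2: rank ker ∂_2 − rank ∂_3 = (5 − 5) − 0 = 0, and there is no ∂_3, so H_2 = 0.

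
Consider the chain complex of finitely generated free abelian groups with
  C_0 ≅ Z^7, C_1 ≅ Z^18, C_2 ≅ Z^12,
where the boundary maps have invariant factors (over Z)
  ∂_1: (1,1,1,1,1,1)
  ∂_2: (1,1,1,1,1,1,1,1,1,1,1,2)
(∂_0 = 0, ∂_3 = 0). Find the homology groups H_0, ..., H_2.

H_0 ≅ Z,  H_1 ≅ Z_2,  H_2 = 0.

H_0: b_0 = 7 − 0 − 6 = 1; torsion from ∂_1 factors > 1: none. So H_0 ≅ Z.
H_1: b_1 = 18 − 6 − 12 = 0; torsion from ∂_2 factors > 1: [2]. So H_1 ≅ Z_2.
H_2: b_2 = 12 − 12 − 0 = 0; torsion from ∂_3 factors > 1: none. So H_2 ≅ 0.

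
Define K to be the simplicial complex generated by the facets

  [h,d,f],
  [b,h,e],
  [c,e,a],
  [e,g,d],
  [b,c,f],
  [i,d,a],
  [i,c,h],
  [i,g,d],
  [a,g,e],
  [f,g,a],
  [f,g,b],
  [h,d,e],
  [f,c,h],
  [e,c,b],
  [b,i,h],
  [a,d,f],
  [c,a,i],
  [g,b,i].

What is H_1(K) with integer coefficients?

Take the total order a < b < c < d < e < f < g < h < i on the vertex set. Then K (dimension 2) consists of the simplices:

  0-simplices (9): a, b, c, d, e, f, g, h, i
  1-simplices (27): ac, ad, ae, af, ag, ai, bc, be, bf, bg, bh, bi, ce, cf, ch, ci, de, df, dg, dh, di, eg, eh, fg, fh, gi, hi
  2-simplices (18): ace, aci, adf, adi, aeg, afg, bce, bcf, beh, bfg, bgi, bhi, cfh, chi, deg, deh, dfh, dgi

giving chain groups C_0 ≅ Z^9, C_1 ≅ Z^27, C_2 ≅ Z^18.

Boundary ∂_1: C_1 → C_0 sends each edge [p,q] (with p < q) to q − p. For instance
  ∂ad = d − a.
The resulting 9×27 matrix has rank 8, and its Smith normal form has invariant factors (1,1,1,1,1,1,1,1).

∂_2: C_2 → C_1 maps a triangle to the signed sum of its edges. For instance
  ∂deh = eh − dh + de,
  ∂beh = eh − bh + be.
This gives a 27×18 integer matrix of rank 18; reducing to Smith normal form yields diagonal entries (1,1,1,1,1,1,1,1,1,1,1,1,1,1,1,1,1,2).

Reading off H_k = ker ∂_k / im ∂_{k+1}:

  H_1: rank ker ∂_1 − rank ∂_2 = (27 − 8) − 18 = 1, and ∂_2 has invariant factor 2 > 1, so H_1 = Z × Z/2.

(K is a triangulation of the Klein bottle.)

H_1 ≅ Z × Z/2.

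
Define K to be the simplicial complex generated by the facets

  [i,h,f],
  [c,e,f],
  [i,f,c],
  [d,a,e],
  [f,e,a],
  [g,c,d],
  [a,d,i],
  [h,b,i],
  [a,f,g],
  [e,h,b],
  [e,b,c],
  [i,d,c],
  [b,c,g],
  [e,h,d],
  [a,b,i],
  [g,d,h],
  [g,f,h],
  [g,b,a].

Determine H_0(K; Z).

H_0 ≅ Z.

K has 9 vertices, 27 edges, 18 triangles.
rank ∂_0 = 0, rank ∂_1 = 8 ⇒ b_0 = 9 − 0 − 8 = 1; all invariant factors of ∂_1 are 1 so no torsion. So H_0 = Z.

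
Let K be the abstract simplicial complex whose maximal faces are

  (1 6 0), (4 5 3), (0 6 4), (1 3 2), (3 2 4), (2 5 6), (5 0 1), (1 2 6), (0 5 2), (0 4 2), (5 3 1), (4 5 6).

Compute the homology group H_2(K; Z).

Order the vertices as 0 < 1 < 2 < 3 < 4 < 5 < 6. Listing each simplex with vertices in this order, K has dimension 2 with simplices:

  0-simplices (7): [0], [1], [2], [3], [4], [5], [6]
  1-simplices (18): [0,1], [0,2], [0,4], [0,5], [0,6], [1,2], [1,3], [1,5], [1,6], [2,3], [2,4], [2,5], [2,6], [3,4], [3,5], [4,5], [4,6], [5,6]
  2-simplices (12): [0,1,5], [0,1,6], [0,2,4], [0,2,5], [0,4,6], [1,2,3], [1,2,6], [1,3,5], [2,3,4], [2,5,6], [3,4,5], [4,5,6]

Hence C_0 ≅ Z^7, C_1 ≅ Z^18, C_2 ≅ Z^12.

∂_1: C_1 → C_0 is given by ∂[p,q] = [q] − [p].
As a 7×18 matrix over Z this has rank 6, with invariant factors (1,1,1,1,1,1).

Boundary ∂_2: C_2 → C_1 maps a triangle to the signed sum of its edges. For instance
  ∂[0,1,5] = [1,5] − [0,5] + [0,1],
  ∂[4,5,6] = [5,6] − [4,6] + [4,5].
As a 18×12 matrix over Z this has rank 12, with invariant factors (1,1,1,1,1,1,1,1,1,1,1,2).

Reading off H_k = ker ∂_k / im ∂_{k+1}:

  H_2: rank ker ∂_2 − rank ∂_3 = (12 − 12) − 0 = 0, and there is no ∂_3, so H_2 ≅ 0.

(K is a triangulation of the real projective plane RP^2.)

H_2 ≅ 0.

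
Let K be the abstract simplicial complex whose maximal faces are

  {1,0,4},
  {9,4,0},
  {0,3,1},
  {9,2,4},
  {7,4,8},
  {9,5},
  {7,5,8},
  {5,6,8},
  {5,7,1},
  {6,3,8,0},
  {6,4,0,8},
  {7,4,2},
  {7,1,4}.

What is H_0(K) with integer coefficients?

We work with the vertex ordering 0 < 1 < 2 < 3 < 4 < 5 < 6 < 7 < 8 < 9. The simplices of K, each written with vertices in increasing order, are:

  0-simplices (10): [0], [1], [2], [3], [4], [5], [6], [7], [8], [9]
  1-simplices (25): (25 of them)
  2-simplices (17): [0,1,3], [0,1,4], [0,3,6], [0,3,8], [0,4,6], [0,4,8], [0,4,9], [0,6,8], [1,4,7], [1,5,7], [2,4,7], [2,4,9], [3,6,8], [4,6,8], [4,7,8], [5,6,8], [5,7,8]
  3-simplices (2): [0,3,6,8], [0,4,6,8]

Hence C_0 ≅ Z^10, C_1 ≅ Z^25, C_2 ≅ Z^17, C_3 ≅ Z^2.

The boundary map ∂_1: C_1 → C_0 sends each edge [p,q] (with p < q) to q − p.
This gives a 10×25 integer matrix of rank 9; reducing to Smith normal form yields diagonal entries (1,1,1,1,1,1,1,1,1).

The boundary map ∂_2: C_2 → C_1 sends each 2-simplex [p,q,r] to [q,r] − [p,r] + [p,q]. For instance
  ∂[0,1,4] = [1,4] − [0,4] + [0,1],
  ∂[2,4,9] = [4,9] − [2,9] + [2,4].
As a 25×17 matrix over Z this has rank 15, with invariant factors (1,1,1,1,1,1,1,1,1,1,1,1,1,1,1).

The boundary map ∂_3: C_3 → C_2 sends each 3-simplex σ to the alternating sum Σ_i (−1)^i (σ with its i-th vertex removed). For instance
  ∂[0,4,6,8] = [4,6,8] − [0,6,8] + [0,4,8] − [0,4,6],
  ∂[0,3,6,8] = [3,6,8] − [0,6,8] + [0,3,8] − [0,3,6].
The resulting 17×2 matrix has rank 2, and its Smith normal form has invariant factors (1,1).

Now H_k = ker ∂_k / im ∂_{k+1}, so:

  H_0: rank C_0 − rank ∂_1 = 10 − 9 = 1, and the invariant factors of ∂_1 are all 1, so H_0 = Z.

H_0 ≅ Z.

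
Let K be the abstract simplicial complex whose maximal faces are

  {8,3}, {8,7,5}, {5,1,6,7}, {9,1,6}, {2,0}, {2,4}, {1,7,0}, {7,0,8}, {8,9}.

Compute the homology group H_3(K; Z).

H_3 = 0.

Order the vertices as 0 < 1 < 2 < 3 < 4 < 5 < 6 < 7 < 8 < 9. Listing each simplex with vertices in this order, K has dimension 3 with simplices:

  0-simplices (10): [0], [1], [2], [3], [4], [5], [6], [7], [8], [9]
  1-simplices (17): [0,1], [0,2], [0,7], [0,8], [1,5], [1,6], [1,7], [1,9], [2,4], [3,8], [5,6], [5,7], [5,8], [6,7], [6,9], [7,8], [8,9]
  2-simplices (8): [0,1,7], [0,7,8], [1,5,6], [1,5,7], [1,6,7], [1,6,9], [5,6,7], [5,7,8]
  3-simplices (1): [1,5,6,7]

so the chain groups are C_0 ≅ Z^10, C_1 ≅ Z^17, C_2 ≅ Z^8, C_3 ≅ Z^1.

The boundary map ∂_1: C_1 → C_0 sends each edge [p,q] (with p < q) to q − p. For instance
  ∂[6,7] = [7] − [6].
This gives a 10×17 integer matrix of rank 9; reducing to Smith normal form yields diagonal entries (1,1,1,1,1,1,1,1,1).

∂_2: C_2 → C_1 maps a triangle to the signed sum of its edges. For instance
  ∂[1,6,9] = [6,9] − [1,9] + [1,6],
  ∂[0,7,8] = [7,8] − [0,8] + [0,7].
The resulting 17×8 matrix has rank 7, and its Smith normal form has invariant factors (1,1,1,1,1,1,1).

∂_3: C_3 → C_2 sends each 3-simplex σ to the alternating sum Σ_i (−1)^i (σ with its i-th vertex removed). For instance
  ∂[1,5,6,7] = [5,6,7] − [1,6,7] + [1,5,7] − [1,5,6].
This gives a 8×1 integer matrix of rank 1; reducing to Smith normal form yields diagonal entries (1).

Now H_k = ker ∂_k / im ∂_{k+1}, so:

  H_3: rank ker ∂_3 − rank ∂_4 = (1 − 1) − 0 = 0, and there is no ∂_4, so H_3 ≅ 0.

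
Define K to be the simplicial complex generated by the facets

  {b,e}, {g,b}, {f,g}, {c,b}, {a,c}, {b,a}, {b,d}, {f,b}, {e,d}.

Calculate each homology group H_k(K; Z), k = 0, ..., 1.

Fix the vertex order a < b < c < d < e < f < g and write every simplex with vertices in increasing order. Then dim K = 1 and the simplices of K are:

  0-simplices (7): a, b, c, d, e, f, g
  1-simplices (9): ab, ac, bc, bd, be, bf, bg, de, fg

giving chain groups C_0 ≅ Z^7, C_1 ≅ Z^9.

Boundary ∂_1: C_1 → C_0 maps an edge to its endpoints' difference, ∂[p,q] = q − p. For instance
  ∂ac = c − a.
As a 7×9 matrix over Z this has rank 6, with invariant factors (1,1,1,1,1,1).

Computing H_k = (kernel of ∂_k) / (image of ∂_{k+1}):

  H_0: rank C_0 − rank ∂_1 = 7 − 6 = 1, and the invariant factors of ∂_1 are all 1, so H_0 ≅ Z.
  H_1: rank ker ∂_1 − rank ∂_2 = (9 − 6) − 0 = 3, and there is no ∂_2, so H_1 ≅ Z^3.

H_0 ≅ Z,  H_1 ≅ Z^3.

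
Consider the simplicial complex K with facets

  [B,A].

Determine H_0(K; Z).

H_0 = Z.

Order the vertices as A < B. Listing each simplex with vertices in this order, K has dimension 1 with simplices:

  0-simplices (2): A, B
  1-simplices (1): AB

so the chain groups are C_0 ≅ Z^2, C_1 ≅ Z^1.

∂_1: C_1 → C_0 is given by ∂[p,q] = [q] − [p]. For instance
  ∂AB = B − A.
As a 2×1 matrix over Z this has rank 1, with invariant factors (1).

Now H_k = ker ∂_k / im ∂_{k+1}, so:

  H_0: rank C_0 − rank ∂_1 = 2 − 1 = 1, and the invariant factors of ∂_1 are all 1, so H_0 = Z.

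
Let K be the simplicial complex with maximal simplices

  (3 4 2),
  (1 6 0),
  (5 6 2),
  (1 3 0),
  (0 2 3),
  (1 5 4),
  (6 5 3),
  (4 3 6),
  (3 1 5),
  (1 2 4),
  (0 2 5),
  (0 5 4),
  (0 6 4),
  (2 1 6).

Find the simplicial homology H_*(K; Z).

H_0 ≅ Z,  H_1 ≅ Z^2,  H_2 ≅ Z.

K has 7 vertices, 21 edges, 14 triangles.
rank ∂_0 = 0, rank ∂_1 = 6 ⇒ b_0 = 7 − 0 − 6 = 1; all invariant factors of ∂_1 are 1 so no torsion. So H_0 = Z.
rank ∂_1 = 6, rank ∂_2 = 13 ⇒ b_1 = 21 − 6 − 13 = 2; all invariant factors of ∂_2 are 1 so no torsion. So H_1 = Z^2.
rank ∂_2 = 13, rank ∂_3 = 0 ⇒ b_2 = 14 − 13 − 0 = 1. So H_2 = Z.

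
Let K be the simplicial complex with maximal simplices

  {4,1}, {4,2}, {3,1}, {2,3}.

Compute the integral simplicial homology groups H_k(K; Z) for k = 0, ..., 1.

Fix the vertex order 1 < 2 < 3 < 4 and write every simplex with vertices in increasing order. Then dim K = 1 and the simplices of K are:

  0-simplices (4): [1], [2], [3], [4]
  1-simplices (4): [1,3], [1,4], [2,3], [2,4]

giving chain groups C_0 ≅ Z^4, C_1 ≅ Z^4.

The boundary map ∂_1: C_1 → C_0 maps an edge to its endpoints' difference, ∂[p,q] = q − p. For instance
  ∂[2,4] = [4] − [2].
The 4×4 boundary matrix has rank 3 and Smith normal form diag(1,1,1).

From H_k ≅ ker(∂_k) / im(∂_{k+1}) we obtain:

  H_0: rank C_0 − rank ∂_1 = 4 − 3 = 1, and the invariant factors of ∂_1 are all 1, so H_0 = Z.
  H_1: rank ker ∂_1 − rank ∂_2 = (4 − 3) − 0 = 1, and there is no ∂_2, so H_1 = Z.

As a check, the Euler characteristic is 4 − 4 = 0, which agrees with 1 − 1 = 0.
(K is a triangulation of the circle S^1.)

H_0 ≅ Z,  H_1 ≅ Z.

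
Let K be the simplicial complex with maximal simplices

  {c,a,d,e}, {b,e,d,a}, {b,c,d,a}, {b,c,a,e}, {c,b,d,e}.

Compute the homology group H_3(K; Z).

H_3 ≅ Z.

K has 5 vertices, 10 edges, 10 triangles, 5 3-simplices.
rank ∂_3 = 4, rank ∂_4 = 0 ⇒ b_3 = 5 − 4 − 0 = 1. So H_3 = Z.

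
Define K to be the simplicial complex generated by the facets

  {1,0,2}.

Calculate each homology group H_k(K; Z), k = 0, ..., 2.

Fix the vertex order 0 < 1 < 2 and write every simplex with vertices in increasing order. Then dim K = 2 and the simplices of K are:

  0-simplices (3): [0], [1], [2]
  1-simplices (3): [0,1], [0,2], [1,2]
  2-simplices (1): [0,1,2]

Hence C_0 ≅ Z^3, C_1 ≅ Z^3, C_2 ≅ Z^1.

Boundary ∂_1: C_1 → C_0 is given by ∂[p,q] = [q] − [p].
The 3×3 boundary matrix has rank 2 and Smith normal form diag(1,1).

Boundary ∂_2: C_2 → C_1 sends each 2-simplex [p,q,r] to [q,r] − [p,r] + [p,q]. For instance
  ∂[0,1,2] = [1,2] − [0,2] + [0,1].
As a 3×1 matrix over Z this has rank 1, with invariant factors (1).

Now H_k = ker ∂_k / im ∂_{k+1}, so:

  H_0: rank C_0 − rank ∂_1 = 3 − 2 = 1, and the invariant factors of ∂_1 are all 1, so H_0 = Z.
  H_1: rank ker ∂_1 − rank ∂_2 = (3 − 2) − 1 = 0, and the invariant factors of ∂_2 are all 1, so H_1 = 0.
  H_2: rank ker ∂_2 − rank ∂_3 = (1 − 1) − 0 = 0, and there is no ∂_3, so H_2 = 0.

As a check, the Euler characteristic is 3 − 3 + 1 = 1, which agrees with 1 − 0 + 0 = 1.
(K is a triangulation of the 2-simplex.)

H_0 = Z,  H_1 = 0,  H_2 = 0.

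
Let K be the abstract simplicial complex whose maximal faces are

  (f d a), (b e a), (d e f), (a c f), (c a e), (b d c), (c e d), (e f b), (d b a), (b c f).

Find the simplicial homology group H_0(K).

Order the vertices as a < b < c < d < e < f. Listing each simplex with vertices in this order, K has dimension 2 with simplices:

  0-simplices (6): a, b, c, d, e, f
  1-simplices (15): ab, ac, ad, ae, af, bc, bd, be, bf, cd, ce, cf, de, df, ef
  2-simplices (10): abd, abe, ace, acf, adf, bcd, bcf, bef, cde, def

giving chain groups C_0 ≅ Z^6, C_1 ≅ Z^15, C_2 ≅ Z^10.

Boundary ∂_1: C_1 → C_0 maps an edge to its endpoints' difference, ∂[p,q] = q − p. For instance
  ∂ac = c − a.
The 6×15 boundary matrix has rank 5 and Smith normal form diag(1,1,1,1,1).

The boundary map ∂_2: C_2 → C_1 maps a triangle to the signed sum of its edges. For instance
  ∂adf = df − af + ad,
  ∂def = ef − df + de.
This gives a 15×10 integer matrix of rank 10; reducing to Smith normal form yields diagonal entries (1,1,1,1,1,1,1,1,1,2).

From H_k ≅ ker(∂_k) / im(∂_{k+1}) we obtain:

  H_0: rank C_0 − rank ∂_1 = 6 − 5 = 1, and the invariant factors of ∂_1 are all 1, so H_0 = Z.

H_0 = Z.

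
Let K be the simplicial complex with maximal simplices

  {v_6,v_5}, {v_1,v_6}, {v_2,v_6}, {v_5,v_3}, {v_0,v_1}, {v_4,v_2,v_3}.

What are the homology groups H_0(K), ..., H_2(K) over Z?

H_0 ≅ Z,  H_1 ≅ Z,  H_2 = 0.

Take the total order v_0 < v_1 < v_2 < v_3 < v_4 < v_5 < v_6 on the vertex set. Then K (dimension 2) consists of the simplices:

  0-simplices (7): [v_0], [v_1], [v_2], [v_3], [v_4], [v_5], [v_6]
  1-simplices (8): [v_0,v_1], [v_1,v_6], [v_2,v_3], [v_2,v_4], [v_2,v_6], [v_3,v_4], [v_3,v_5], [v_5,v_6]
  2-simplices (1): [v_2,v_3,v_4]

so the chain groups are C_0 ≅ Z^7, C_1 ≅ Z^8, C_2 ≅ Z^1.

∂_1: C_1 → C_0 is given by ∂[p,q] = [q] − [p].
As a 7×8 matrix over Z this has rank 6, with invariant factors (1,1,1,1,1,1).

Boundary ∂_2: C_2 → C_1 acts by ∂[p,q,r] = [q,r] − [p,r] + [p,q]. For instance
  ∂[v_2,v_3,v_4] = [v_3,v_4] − [v_2,v_4] + [v_2,v_3].
This gives a 8×1 integer matrix of rank 1; reducing to Smith normal form yields diagonal entries (1).

From H_k ≅ ker(∂_k) / im(∂_{k+1}) we obtain:

  H_0: rank C_0 − rank ∂_1 = 7 − 6 = 1, and the invariant factors of ∂_1 are all 1, so H_0 ≅ Z.
  H_1: rank ker ∂_1 − rank ∂_2 = (8 − 6) − 1 = 1, and the invariant factors of ∂_2 are all 1, so H_1 ≅ Z.
  H_2: rank ker ∂_2 − rank ∂_3 = (1 − 1) − 0 = 0, and there is no ∂_3, so H_2 ≅ 0.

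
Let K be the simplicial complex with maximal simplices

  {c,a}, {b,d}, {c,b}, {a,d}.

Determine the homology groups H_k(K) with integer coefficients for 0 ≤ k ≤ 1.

K has 4 vertices, 4 edges.
rank ∂_0 = 0, rank ∂_1 = 3 ⇒ b_0 = 4 − 0 − 3 = 1; all invariant factors of ∂_1 are 1 so no torsion. So H_0 ≅ Z.
rank ∂_1 = 3, rank ∂_2 = 0 ⇒ b_1 = 4 − 3 − 0 = 1. So H_1 ≅ Z.

H_0 ≅ Z,  H_1 ≅ Z.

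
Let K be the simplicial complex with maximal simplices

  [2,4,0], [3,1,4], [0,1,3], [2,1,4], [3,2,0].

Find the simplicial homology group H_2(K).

H_2 = 0.

Fix the vertex order 0 < 1 < 2 < 3 < 4 and write every simplex with vertices in increasing order. Then dim K = 2 and the simplices of K are:

  0-simplices (5): [0], [1], [2], [3], [4]
  1-simplices (10): [0,1], [0,2], [0,3], [0,4], [1,2], [1,3], [1,4], [2,3], [2,4], [3,4]
  2-simplices (5): [0,1,3], [0,2,3], [0,2,4], [1,2,4], [1,3,4]

giving chain groups C_0 ≅ Z^5, C_1 ≅ Z^10, C_2 ≅ Z^5.

The boundary map ∂_1: C_1 → C_0 is given by ∂[p,q] = [q] − [p]. For instance
  ∂[3,4] = [4] − [3].
This gives a 5×10 integer matrix of rank 4; reducing to Smith normal form yields diagonal entries (1,1,1,1).

The boundary map ∂_2: C_2 → C_1 maps a triangle to the signed sum of its edges. For instance
  ∂[1,3,4] = [3,4] − [1,4] + [1,3],
  ∂[0,2,4] = [2,4] − [0,4] + [0,2].
As a 10×5 matrix over Z this has rank 5, with invariant factors (1,1,1,1,1).

From H_k ≅ ker(∂_k) / im(∂_{k+1}) we obtain:

  H_2: rank ker ∂_2 − rank ∂_3 = (5 − 5) − 0 = 0, and there is no ∂_3, so H_2 ≅ 0.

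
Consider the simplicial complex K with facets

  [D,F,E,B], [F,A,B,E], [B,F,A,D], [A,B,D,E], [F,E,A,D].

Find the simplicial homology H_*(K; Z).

We work with the vertex ordering A < B < D < E < F. The simplices of K, each written with vertices in increasing order, are:

  0-simplices (5): A, B, D, E, F
  1-simplices (10): AB, AD, AE, AF, BD, BE, BF, DE, DF, EF
  2-simplices (10): ABD, ABE, ABF, ADE, ADF, AEF, BDE, BDF, BEF, DEF
  3-simplices (5): ABDE, ABDF, ABEF, ADEF, BDEF

Hence C_0 ≅ Z^5, C_1 ≅ Z^10, C_2 ≅ Z^10, C_3 ≅ Z^5.

∂_1: C_1 → C_0 maps an edge to its endpoints' difference, ∂[p,q] = q − p. For instance
  ∂AB = B − A.
This gives a 5×10 integer matrix of rank 4; reducing to Smith normal form yields diagonal entries (1,1,1,1).

Boundary ∂_2: C_2 → C_1 maps a triangle to the signed sum of its edges. For instance
  ∂ABD = BD − AD + AB,
  ∂ABF = BF − AF + AB.
This gives a 10×10 integer matrix of rank 6; reducing to Smith normal form yields diagonal entries (1,1,1,1,1,1).

The boundary map ∂_3: C_3 → C_2 sends each 3-simplex σ to the alternating sum Σ_i (−1)^i (σ with its i-th vertex removed). For instance
  ∂ADEF = DEF − AEF + ADF − ADE,
  ∂ABEF = BEF − AEF + ABF − ABE.
The resulting 10×5 matrix has rank 4, and its Smith normal form has invariant factors (1,1,1,1).

From H_k ≅ ker(∂_k) / im(∂_{k+1}) we obtain:

  H_0: rank C_0 − rank ∂_1 = 5 − 4 = 1, and the invariant factors of ∂_1 are all 1, so H_0 ≅ Z.
  H_1: rank ker ∂_1 − rank ∂_2 = (10 − 4) − 6 = 0, and the invariant factors of ∂_2 are all 1, so H_1 ≅ 0.
  H_2: rank ker ∂_2 − rank ∂_3 = (10 − 6) − 4 = 0, and the invariant factors of ∂_3 are all 1, so H_2 ≅ 0.
  H_3: rank ker ∂_3 − rank ∂_4 = (5 − 4) − 0 = 1, and there is no ∂_4, so H_3 ≅ Z.

H_0 ≅ Z,  H_1 = 0,  H_2 = 0,  H_3 ≅ Z.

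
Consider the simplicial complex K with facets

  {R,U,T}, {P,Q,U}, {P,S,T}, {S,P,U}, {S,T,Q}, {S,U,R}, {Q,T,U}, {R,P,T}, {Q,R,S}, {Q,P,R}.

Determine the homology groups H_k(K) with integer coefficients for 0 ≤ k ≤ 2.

H_0 = Z,  H_1 = Z_2,  H_2 = 0.

Take the total order P < Q < R < S < T < U on the vertex set. Then K (dimension 2) consists of the simplices:

  0-simplices (6): P, Q, R, S, T, U
  1-simplices (15): PQ, PR, PS, PT, PU, QR, QS, QT, QU, RS, RT, RU, ST, SU, TU
  2-simplices (10): PQR, PQU, PRT, PST, PSU, QRS, QST, QTU, RSU, RTU

so the chain groups are C_0 ≅ Z^6, C_1 ≅ Z^15, C_2 ≅ Z^10.

Boundary ∂_1: C_1 → C_0 is given by ∂[p,q] = [q] − [p]. For instance
  ∂RU = U − R.
As a 6×15 matrix over Z this has rank 5, with invariant factors (1,1,1,1,1).

∂_2: C_2 → C_1 acts by ∂[p,q,r] = [q,r] − [p,r] + [p,q]. For instance
  ∂RTU = TU − RU + RT,
  ∂RSU = SU − RU + RS.
As a 15×10 matrix over Z this has rank 10, with invariant factors (1,1,1,1,1,1,1,1,1,2).

Computing H_k = (kernel of ∂_k) / (image of ∂_{k+1}):

  H_0: rank C_0 − rank ∂_1 = 6 − 5 = 1, and the invariant factors of ∂_1 are all 1, so H_0 ≅ Z.
  H_1: rank ker ∂_1 − rank ∂_2 = (15 − 5) − 10 = 0, and ∂_2 has invariant factor 2 > 1, so H_1 ≅ Z_2.
  H_2: rank ker ∂_2 − rank ∂_3 = (10 − 10) − 0 = 0, and there is no ∂_3, so H_2 ≅ 0.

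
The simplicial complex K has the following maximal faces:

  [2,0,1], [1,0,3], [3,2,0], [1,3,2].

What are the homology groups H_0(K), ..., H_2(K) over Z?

Take the total order 0 < 1 < 2 < 3 on the vertex set. Then K (dimension 2) consists of the simplices:

  0-simplices (4): [0], [1], [2], [3]
  1-simplices (6): [0,1], [0,2], [0,3], [1,2], [1,3], [2,3]
  2-simplices (4): [0,1,2], [0,1,3], [0,2,3], [1,2,3]

giving chain groups C_0 ≅ Z^4, C_1 ≅ Z^6, C_2 ≅ Z^4.

Boundary ∂_1: C_1 → C_0 is given by ∂[p,q] = [q] − [p].
The 4×6 boundary matrix has rank 3 and Smith normal form diag(1,1,1).

The boundary map ∂_2: C_2 → C_1 maps a triangle to the signed sum of its edges. For instance
  ∂[0,1,3] = [1,3] − [0,3] + [0,1],
  ∂[1,2,3] = [2,3] − [1,3] + [1,2].
As a 6×4 matrix over Z this has rank 3, with invariant factors (1,1,1).

Computing H_k = (kernel of ∂_k) / (image of ∂_{k+1}):

  H_0: rank C_0 − rank ∂_1 = 4 − 3 = 1, and the invariant factors of ∂_1 are all 1, so H_0 = Z.
  H_1: rank ker ∂_1 − rank ∂_2 = (6 − 3) − 3 = 0, and the invariant factors of ∂_2 are all 1, so H_1 = 0.
  H_2: rank ker ∂_2 − rank ∂_3 = (4 − 3) − 0 = 1, and there is no ∂_3, so H_2 = Z.

As a check, the Euler characteristic is 4 − 6 + 4 = 2, which agrees with 1 − 0 + 1 = 2.

H_0 = Z,  H_1 = 0,  H_2 = Z.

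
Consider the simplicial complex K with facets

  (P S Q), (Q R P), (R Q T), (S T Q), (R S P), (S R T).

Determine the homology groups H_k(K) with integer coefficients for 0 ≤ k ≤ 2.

Order the vertices as P < Q < R < S < T. Listing each simplex with vertices in this order, K has dimension 2 with simplices:

  0-simplices (5): P, Q, R, S, T
  1-simplices (9): PQ, PR, PS, QR, QS, QT, RS, RT, ST
  2-simplices (6): PQR, PQS, PRS, QRT, QST, RST

so the chain groups are C_0 ≅ Z^5, C_1 ≅ Z^9, C_2 ≅ Z^6.

The boundary map ∂_1: C_1 → C_0 is given by ∂[p,q] = [q] − [p]. For instance
  ∂RT = T − R.
The 5×9 boundary matrix has rank 4 and Smith normal form diag(1,1,1,1).

The boundary map ∂_2: C_2 → C_1 maps a triangle to the signed sum of its edges. For instance
  ∂PQS = QS − PS + PQ,
  ∂QST = ST − QT + QS.
The 9×6 boundary matrix has rank 5 and Smith normal form diag(1,1,1,1,1).

From H_k ≅ ker(∂_k) / im(∂_{k+1}) we obtain:

  H_0: rank C_0 − rank ∂_1 = 5 − 4 = 1, and the invariant factors of ∂_1 are all 1, so H_0 = Z.
  H_1: rank ker ∂_1 − rank ∂_2 = (9 − 4) − 5 = 0, and the invariant factors of ∂_2 are all 1, so H_1 = 0.
  H_2: rank ker ∂_2 − rank ∂_3 = (6 − 5) − 0 = 1, and there is no ∂_3, so H_2 = Z.

H_0 = Z,  H_1 = 0,  H_2 = Z.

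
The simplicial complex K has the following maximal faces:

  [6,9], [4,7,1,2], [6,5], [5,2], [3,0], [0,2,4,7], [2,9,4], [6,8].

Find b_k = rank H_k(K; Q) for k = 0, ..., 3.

b_0 = 1, b_1 = 1, b_2 = 0, b_3 = 0.

Take the total order 0 < 1 < 2 < 3 < 4 < 5 < 6 < 7 < 8 < 9 on the vertex set. Then K (dimension 3) consists of the simplices:

  0-simplices (10): [0], [1], [2], [3], [4], [5], [6], [7], [8], [9]
  1-simplices (16): [0,2], [0,3], [0,4], [0,7], [1,2], [1,4], [1,7], [2,4], [2,5], [2,7], [2,9], [4,7], [4,9], [5,6], [6,8], [6,9]
  2-simplices (8): [0,2,4], [0,2,7], [0,4,7], [1,2,4], [1,2,7], [1,4,7], [2,4,7], [2,4,9]
  3-simplices (2): [0,2,4,7], [1,2,4,7]

so the chain groups are C_0 ≅ Z^10, C_1 ≅ Z^16, C_2 ≅ Z^8, C_3 ≅ Z^2.

Boundary ∂_1: C_1 → C_0 maps an edge to its endpoints' difference, ∂[p,q] = q − p.
This gives a 10×16 integer matrix of rank 9; reducing to Smith normal form yields diagonal entries (1,1,1,1,1,1,1,1,1).

∂_2: C_2 → C_1 sends each 2-simplex [p,q,r] to [q,r] − [p,r] + [p,q]. For instance
  ∂[0,4,7] = [4,7] − [0,7] + [0,4],
  ∂[0,2,4] = [2,4] − [0,4] + [0,2].
This gives a 16×8 integer matrix of rank 6; reducing to Smith normal form yields diagonal entries (1,1,1,1,1,1).

The boundary map ∂_3: C_3 → C_2 sends each 3-simplex σ to the alternating sum Σ_i (−1)^i (σ with its i-th vertex removed). For instance
  ∂[1,2,4,7] = [2,4,7] − [1,4,7] + [1,2,7] − [1,2,4],
  ∂[0,2,4,7] = [2,4,7] − [0,4,7] + [0,2,7] − [0,2,4].
This gives a 8×2 integer matrix of rank 2; reducing to Smith normal form yields diagonal entries (1,1).

Computing H_k = (kernel of ∂_k) / (image of ∂_{k+1}):

  H_0: rank C_0 − rank ∂_1 = 10 − 9 = 1, and the invariant factors of ∂_1 are all 1, so H_0 ≅ Z.
  H_1: rank ker ∂_1 − rank ∂_2 = (16 − 9) − 6 = 1, and the invariant factors of ∂_2 are all 1, so H_1 ≅ Z.
  H_2: rank ker ∂_2 − rank ∂_3 = (8 − 6) − 2 = 0, and the invariant factors of ∂_3 are all 1, so H_2 ≅ 0.
  H_3: rank ker ∂_3 − rank ∂_4 = (2 − 2) − 0 = 0, and there is no ∂_4, so H_3 ≅ 0.

As a check, the Euler characteristic is 10 − 16 + 8 − 2 = 0, which agrees with 1 − 1 + 0 − 0 = 0.

Hence the Betti numbers are b_0 = 1, b_1 = 1, b_2 = 0, b_3 = 0.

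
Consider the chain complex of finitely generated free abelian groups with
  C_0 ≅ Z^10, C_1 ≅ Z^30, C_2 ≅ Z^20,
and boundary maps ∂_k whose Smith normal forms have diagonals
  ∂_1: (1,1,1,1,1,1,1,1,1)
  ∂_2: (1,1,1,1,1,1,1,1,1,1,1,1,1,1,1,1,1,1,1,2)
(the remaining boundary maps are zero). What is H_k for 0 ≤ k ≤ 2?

H_0 = Z,  H_1 = Z × Z/2,  H_2 = 0.

H_0: b_0 = 10 − 0 − 9 = 1; torsion from ∂_1 factors > 1: none. So H_0 = Z.
H_1: b_1 = 30 − 9 − 20 = 1; torsion from ∂_2 factors > 1: [2]. So H_1 = Z × Z/2.
H_2: b_2 = 20 − 20 − 0 = 0; torsion from ∂_3 factors > 1: none. So H_2 = 0.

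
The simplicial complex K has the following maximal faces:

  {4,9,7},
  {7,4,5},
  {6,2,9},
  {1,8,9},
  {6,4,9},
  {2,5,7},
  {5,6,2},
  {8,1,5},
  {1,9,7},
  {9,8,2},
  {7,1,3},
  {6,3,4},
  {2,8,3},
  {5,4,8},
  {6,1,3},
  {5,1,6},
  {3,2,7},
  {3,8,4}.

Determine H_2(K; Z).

H_2 = Z.

K has 9 vertices, 27 edges, 18 triangles.
rank ∂_2 = 17, rank ∂_3 = 0 ⇒ b_2 = 18 − 17 − 0 = 1. So H_2 ≅ Z.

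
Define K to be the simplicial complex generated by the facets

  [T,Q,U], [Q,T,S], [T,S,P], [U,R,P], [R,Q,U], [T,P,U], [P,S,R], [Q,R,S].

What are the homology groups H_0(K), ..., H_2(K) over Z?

K has 6 vertices, 12 edges, 8 triangles.
rank ∂_0 = 0, rank ∂_1 = 5 ⇒ b_0 = 6 − 0 − 5 = 1; all invariant factors of ∂_1 are 1 so no torsion. So H_0 = Z.
rank ∂_1 = 5, rank ∂_2 = 7 ⇒ b_1 = 12 − 5 − 7 = 0; all invariant factors of ∂_2 are 1 so no torsion. So H_1 = 0.
rank ∂_2 = 7, rank ∂_3 = 0 ⇒ b_2 = 8 − 7 − 0 = 1. So H_2 = Z.

H_0 = Z,  H_1 = 0,  H_2 = Z.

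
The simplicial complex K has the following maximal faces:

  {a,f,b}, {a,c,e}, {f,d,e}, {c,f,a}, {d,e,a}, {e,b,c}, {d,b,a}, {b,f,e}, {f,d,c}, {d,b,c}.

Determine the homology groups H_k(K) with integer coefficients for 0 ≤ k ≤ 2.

Order the vertices as a < b < c < d < e < f. Listing each simplex with vertices in this order, K has dimension 2 with simplices:

  0-simplices (6): a, b, c, d, e, f
  1-simplices (15): ab, ac, ad, ae, af, bc, bd, be, bf, cd, ce, cf, de, df, ef
  2-simplices (10): abd, abf, ace, acf, ade, bcd, bce, bef, cdf, def

giving chain groups C_0 ≅ Z^6, C_1 ≅ Z^15, C_2 ≅ Z^10.

∂_1: C_1 → C_0 is given by ∂[p,q] = [q] − [p]. For instance
  ∂ef = f − e.
As a 6×15 matrix over Z this has rank 5, with invariant factors (1,1,1,1,1).

∂_2: C_2 → C_1 maps a triangle to the signed sum of its edges. For instance
  ∂bcd = cd − bd + bc,
  ∂def = ef − df + de.
This gives a 15×10 integer matrix of rank 10; reducing to Smith normal form yields diagonal entries (1,1,1,1,1,1,1,1,1,2).

Reading off H_k = ker ∂_k / im ∂_{k+1}:

  H_0: rank C_0 − rank ∂_1 = 6 − 5 = 1, and the invariant factors of ∂_1 are all 1, so H_0 = Z.
  H_1: rank ker ∂_1 − rank ∂_2 = (15 − 5) − 10 = 0, and ∂_2 has invariant factor 2 > 1, so H_1 = Z/2Z.
  H_2: rank ker ∂_2 − rank ∂_3 = (10 − 10) − 0 = 0, and there is no ∂_3, so H_2 = 0.

H_0 ≅ Z,  H_1 ≅ Z/2Z,  H_2 = 0.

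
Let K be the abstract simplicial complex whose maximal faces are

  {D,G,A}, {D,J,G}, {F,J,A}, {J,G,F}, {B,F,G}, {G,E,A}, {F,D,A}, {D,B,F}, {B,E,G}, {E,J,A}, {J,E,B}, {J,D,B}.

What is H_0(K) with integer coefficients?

Fix the vertex order A < B < D < E < F < G < J and write every simplex with vertices in increasing order. Then dim K = 2 and the simplices of K are:

  0-simplices (7): A, B, D, E, F, G, J
  1-simplices (18): AD, AE, AF, AG, AJ, BD, BE, BF, BG, BJ, DF, DG, DJ, EG, EJ, FG, FJ, GJ
  2-simplices (12): ADF, ADG, AEG, AEJ, AFJ, BDF, BDJ, BEG, BEJ, BFG, DGJ, FGJ

giving chain groups C_0 ≅ Z^7, C_1 ≅ Z^18, C_2 ≅ Z^12.

The boundary map ∂_1: C_1 → C_0 is given by ∂[p,q] = [q] − [p].
As a 7×18 matrix over Z this has rank 6, with invariant factors (1,1,1,1,1,1).

The boundary map ∂_2: C_2 → C_1 sends each 2-simplex [p,q,r] to [q,r] − [p,r] + [p,q]. For instance
  ∂BEG = EG − BG + BE,
  ∂AFJ = FJ − AJ + AF.
The 18×12 boundary matrix has rank 12 and Smith normal form diag(1,1,1,1,1,1,1,1,1,1,1,2).

Now H_k = ker ∂_k / im ∂_{k+1}, so:

  H_0: rank C_0 − rank ∂_1 = 7 − 6 = 1, and the invariant factors of ∂_1 are all 1, so H_0 = Z.

H_0 ≅ Z.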